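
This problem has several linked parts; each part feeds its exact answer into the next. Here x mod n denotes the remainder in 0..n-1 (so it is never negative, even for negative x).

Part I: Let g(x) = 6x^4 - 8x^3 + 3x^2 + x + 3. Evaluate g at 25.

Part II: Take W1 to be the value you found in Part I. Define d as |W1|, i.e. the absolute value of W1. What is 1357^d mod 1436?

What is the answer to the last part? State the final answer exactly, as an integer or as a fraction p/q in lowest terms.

Part I: 6*(25)^4 - 8*(25)^3 + 3*(25)^2 + 1*(25)^1 + 3 = (2343750) + (-125000) + (1875) + (25) + (3) = 2220653; answer 2220653
Part II: W1 = 2220653; d = 2220653; squarings mod 1436: 1357^1=1357, 1357^2=497, 1357^4=17, 1357^8=289, 1357^16=233, 1357^32=1157, 1357^64=297, 1357^128=613, 1357^256=973, 1357^512=405, 1357^1024=321, 1357^2048=1085, 1357^4096=1141, 1357^8192=865, 1357^16384=69, 1357^32768=453, 1357^65536=1297, 1357^131072=653, 1357^262144=1353, 1357^524288=1145, 1357^1048576=1393, 1357^2097152=413; 1357^2220653 = 1357^1 * 1357^4 * 1357^8 * 1357^32 * 1357^64 * 1357^512 * 1357^8192 * 1357^16384 * 1357^32768 * 1357^65536 * 1357^2097152 = 1013 (mod 1436); answer 1013

1013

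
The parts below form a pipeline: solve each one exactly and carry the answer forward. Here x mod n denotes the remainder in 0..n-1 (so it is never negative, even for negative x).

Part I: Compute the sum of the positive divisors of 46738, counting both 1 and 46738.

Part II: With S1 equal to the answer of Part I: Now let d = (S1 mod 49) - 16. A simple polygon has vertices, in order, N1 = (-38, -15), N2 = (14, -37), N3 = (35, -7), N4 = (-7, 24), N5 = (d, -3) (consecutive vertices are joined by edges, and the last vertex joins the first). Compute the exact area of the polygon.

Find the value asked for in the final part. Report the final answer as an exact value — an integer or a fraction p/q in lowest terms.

2575/2

Part I: 46738 = 2 * 23369; sigma = (1 + 2) * (1 + 23369) = 3 * 23370 = 70110; answer 70110
Part II: S1 = 70110; d = 24; cross terms: (-38*-37 - 14*-15)=1616, (14*-7 - 35*-37)=1197, (35*24 - -7*-7)=791, (-7*-3 - 24*24)=-555, (24*-15 - -38*-3)=-474; twice the area = |2575| = 2575; area = 2575/2; answer 2575/2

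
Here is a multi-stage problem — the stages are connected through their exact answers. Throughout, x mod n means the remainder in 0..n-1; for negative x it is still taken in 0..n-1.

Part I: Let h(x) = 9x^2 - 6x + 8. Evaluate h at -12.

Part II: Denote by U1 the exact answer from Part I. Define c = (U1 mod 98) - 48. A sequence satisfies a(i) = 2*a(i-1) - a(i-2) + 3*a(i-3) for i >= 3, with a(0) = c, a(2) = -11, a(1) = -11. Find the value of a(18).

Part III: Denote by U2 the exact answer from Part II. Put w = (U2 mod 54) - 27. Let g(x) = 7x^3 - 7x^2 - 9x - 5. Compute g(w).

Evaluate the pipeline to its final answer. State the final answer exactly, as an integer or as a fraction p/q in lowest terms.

Part I: 9*(-12)^2 - 6*(-12)^1 + 8 = (1296) + (72) + (8) = 1376; answer 1376
Part II: U1 = 1376; c = -44; a(3) = 2*(-11) - 1*(-11) + 3*(-44) = -143; iterating: a(3)=-143, a(4)=-308, a(5)=-506, a(6)=-1133, a(7)=-2684, a(8)=-5753, a(9)=-12221, a(10)=-26741, a(11)=-58520, a(12)=-126962, a(13)=-275627, a(14)=-599852, a(15)=-1304963, a(16)=-2836955, a(17)=-6168503, a(18)=-13414940; answer -13414940
Part III: U2 = -13414940; w = -17; 7*(-17)^3 - 7*(-17)^2 - 9*(-17)^1 - 5 = (-34391) + (-2023) + (153) + (-5) = -36266; answer -36266

-36266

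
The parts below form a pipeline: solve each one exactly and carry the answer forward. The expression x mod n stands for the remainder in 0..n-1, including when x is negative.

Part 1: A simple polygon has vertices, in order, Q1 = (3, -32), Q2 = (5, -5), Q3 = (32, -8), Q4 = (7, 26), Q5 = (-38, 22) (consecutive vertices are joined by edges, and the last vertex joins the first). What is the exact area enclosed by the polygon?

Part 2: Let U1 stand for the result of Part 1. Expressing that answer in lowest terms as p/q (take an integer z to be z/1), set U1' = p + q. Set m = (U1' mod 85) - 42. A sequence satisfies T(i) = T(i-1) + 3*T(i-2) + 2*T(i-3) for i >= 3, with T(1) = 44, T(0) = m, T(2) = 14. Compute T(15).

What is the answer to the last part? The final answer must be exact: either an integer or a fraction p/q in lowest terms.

7735300

Part 1: cross terms: (3*-5 - 5*-32)=145, (5*-8 - 32*-5)=120, (32*26 - 7*-8)=888, (7*22 - -38*26)=1142, (-38*-32 - 3*22)=1150; twice the area = |3445| = 3445; area = 3445/2; answer 3445/2
Part 2: U1 = 3445/2; threaded value p + q = 3447; m = 5; T(3) = 1*(14) + 3*(44) + 2*(5) = 156; iterating: T(3)=156, T(4)=286, T(5)=782, T(6)=1952, T(7)=4870, T(8)=12290, T(9)=30804, T(10)=77414, T(11)=194406, T(12)=488256, T(13)=1226302, T(14)=3079882, T(15)=7735300; answer 7735300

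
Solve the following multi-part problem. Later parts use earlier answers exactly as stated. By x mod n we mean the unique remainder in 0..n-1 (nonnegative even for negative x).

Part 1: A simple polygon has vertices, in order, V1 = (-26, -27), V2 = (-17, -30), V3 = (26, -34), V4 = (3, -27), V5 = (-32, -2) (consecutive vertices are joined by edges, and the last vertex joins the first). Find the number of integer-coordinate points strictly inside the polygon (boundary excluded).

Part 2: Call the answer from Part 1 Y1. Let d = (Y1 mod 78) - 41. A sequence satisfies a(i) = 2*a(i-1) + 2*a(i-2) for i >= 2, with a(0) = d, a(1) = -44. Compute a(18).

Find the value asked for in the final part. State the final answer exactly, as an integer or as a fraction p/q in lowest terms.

-958987776

Part 1: cross terms: (-26*-30 - -17*-27)=321, (-17*-34 - 26*-30)=1358, (26*-27 - 3*-34)=-600, (3*-2 - -32*-27)=-870, (-32*-27 - -26*-2)=812; twice the area = |1021| = 1021; area = 1021/2; boundary points = 3 + 1 + 1 + 5 + 1 = 11; strictly interior points = area - boundary/2 + 1 = 506; answer 506
Part 2: Y1 = 506; d = -3; a(2) = 2*(-44) + 2*(-3) = -94; iterating: a(2)=-94, a(3)=-276, a(4)=-740, a(5)=-2032, a(6)=-5544, a(7)=-15152, a(8)=-41392, a(9)=-113088, a(10)=-308960, a(11)=-844096, a(12)=-2306112, a(13)=-6300416, a(14)=-17213056, a(15)=-47026944, a(16)=-128480000, a(17)=-351013888, a(18)=-958987776; answer -958987776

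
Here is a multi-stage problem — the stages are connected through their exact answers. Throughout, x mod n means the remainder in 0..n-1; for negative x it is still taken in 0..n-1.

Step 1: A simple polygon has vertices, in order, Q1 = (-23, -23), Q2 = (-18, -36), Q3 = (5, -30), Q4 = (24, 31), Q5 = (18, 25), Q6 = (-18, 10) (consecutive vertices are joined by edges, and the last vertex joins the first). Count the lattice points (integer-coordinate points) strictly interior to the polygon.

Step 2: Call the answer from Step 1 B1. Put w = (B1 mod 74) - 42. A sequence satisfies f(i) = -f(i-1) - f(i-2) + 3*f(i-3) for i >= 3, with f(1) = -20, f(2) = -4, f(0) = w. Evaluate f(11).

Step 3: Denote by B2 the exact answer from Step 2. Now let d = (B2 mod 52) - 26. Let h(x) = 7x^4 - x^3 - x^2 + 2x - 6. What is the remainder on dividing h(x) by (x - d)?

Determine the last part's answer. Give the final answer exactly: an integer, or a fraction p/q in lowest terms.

Step 1: cross terms: (-23*-36 - -18*-23)=414, (-18*-30 - 5*-36)=720, (5*31 - 24*-30)=875, (24*25 - 18*31)=42, (18*10 - -18*25)=630, (-18*-23 - -23*10)=644; twice the area = |3325| = 3325; area = 3325/2; boundary points = 1 + 1 + 1 + 6 + 3 + 1 = 13; strictly interior points = area - boundary/2 + 1 = 1657; answer 1657
Step 2: B1 = 1657; w = -13; f(3) = -1*(-4) - 1*(-20) + 3*(-13) = -15; iterating: f(3)=-15, f(4)=-41, f(5)=44, f(6)=-48, f(7)=-119, f(8)=299, f(9)=-324, f(10)=-332, f(11)=1553; answer 1553
Step 3: B2 = 1553; d = 19; remainder = value at the root: 7*(19)^4 - 1*(19)^3 - 1*(19)^2 + 2*(19)^1 - 6 = (912247) + (-6859) + (-361) + (38) + (-6) = 905059; answer 905059

905059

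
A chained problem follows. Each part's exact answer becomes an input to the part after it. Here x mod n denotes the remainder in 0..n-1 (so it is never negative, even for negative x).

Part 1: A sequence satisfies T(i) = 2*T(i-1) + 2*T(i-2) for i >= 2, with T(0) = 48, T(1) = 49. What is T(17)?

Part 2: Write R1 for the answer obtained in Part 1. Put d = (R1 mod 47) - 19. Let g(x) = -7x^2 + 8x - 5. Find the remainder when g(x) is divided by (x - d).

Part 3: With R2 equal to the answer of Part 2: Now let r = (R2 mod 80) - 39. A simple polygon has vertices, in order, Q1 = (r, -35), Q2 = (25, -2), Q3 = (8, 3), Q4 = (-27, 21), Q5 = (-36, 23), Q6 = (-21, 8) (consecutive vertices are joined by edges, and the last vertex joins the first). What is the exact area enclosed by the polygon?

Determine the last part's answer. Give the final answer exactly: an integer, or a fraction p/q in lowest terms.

1260

Part 1: T(2) = 2*(49) + 2*(48) = 194; iterating: T(2)=194, T(3)=486, T(4)=1360, T(5)=3692, T(6)=10104, T(7)=27592, T(8)=75392, T(9)=205968, T(10)=562720, T(11)=1537376, T(12)=4200192, T(13)=11475136, T(14)=31350656, T(15)=85651584, T(16)=234004480, T(17)=639312128; answer 639312128
Part 2: R1 = 639312128; d = 14; remainder = value at the root: -7*(14)^2 + 8*(14)^1 - 5 = (-1372) + (112) + (-5) = -1265; answer -1265
Part 3: R2 = -1265; r = -24; cross terms: (-24*-2 - 25*-35)=923, (25*3 - 8*-2)=91, (8*21 - -27*3)=249, (-27*23 - -36*21)=135, (-36*8 - -21*23)=195, (-21*-35 - -24*8)=927; twice the area = |2520| = 2520; area = 1260; answer 1260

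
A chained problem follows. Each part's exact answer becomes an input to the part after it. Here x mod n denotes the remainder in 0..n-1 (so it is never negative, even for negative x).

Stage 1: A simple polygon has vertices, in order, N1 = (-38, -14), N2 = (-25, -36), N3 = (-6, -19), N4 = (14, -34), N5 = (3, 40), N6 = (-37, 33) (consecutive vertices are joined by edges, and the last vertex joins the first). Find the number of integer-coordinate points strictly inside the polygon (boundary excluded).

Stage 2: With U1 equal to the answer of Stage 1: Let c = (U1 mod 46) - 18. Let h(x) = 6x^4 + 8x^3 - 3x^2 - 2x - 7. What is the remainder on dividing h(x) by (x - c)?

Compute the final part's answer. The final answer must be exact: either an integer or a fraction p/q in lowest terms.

9377

Stage 1: cross terms: (-38*-36 - -25*-14)=1018, (-25*-19 - -6*-36)=259, (-6*-34 - 14*-19)=470, (14*40 - 3*-34)=662, (3*33 - -37*40)=1579, (-37*-14 - -38*33)=1772; twice the area = |5760| = 5760; area = 2880; boundary points = 1 + 1 + 5 + 1 + 1 + 1 = 10; strictly interior points = area - boundary/2 + 1 = 2876; answer 2876
Stage 2: U1 = 2876; c = 6; remainder = value at the root: 6*(6)^4 + 8*(6)^3 - 3*(6)^2 - 2*(6)^1 - 7 = (7776) + (1728) + (-108) + (-12) + (-7) = 9377; answer 9377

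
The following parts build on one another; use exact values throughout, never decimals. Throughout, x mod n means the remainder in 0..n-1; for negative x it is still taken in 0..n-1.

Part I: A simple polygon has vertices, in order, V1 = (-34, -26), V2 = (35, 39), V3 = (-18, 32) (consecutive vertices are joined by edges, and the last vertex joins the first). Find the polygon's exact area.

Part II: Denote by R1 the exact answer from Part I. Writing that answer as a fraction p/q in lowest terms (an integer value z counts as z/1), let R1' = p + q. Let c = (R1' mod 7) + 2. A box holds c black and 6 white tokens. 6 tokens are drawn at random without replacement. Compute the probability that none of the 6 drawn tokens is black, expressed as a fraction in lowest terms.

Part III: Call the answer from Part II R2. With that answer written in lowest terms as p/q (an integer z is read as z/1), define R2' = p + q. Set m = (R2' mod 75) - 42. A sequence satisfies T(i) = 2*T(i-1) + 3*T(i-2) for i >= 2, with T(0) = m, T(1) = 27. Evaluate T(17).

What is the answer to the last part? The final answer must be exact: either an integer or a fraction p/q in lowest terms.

Part I: cross terms: (-34*39 - 35*-26)=-416, (35*32 - -18*39)=1822, (-18*-26 - -34*32)=1556; twice the area = |2962| = 2962; area = 1481; answer 1481
Part II: R1 = 1481; threaded value p + q = 1482; c = 7; total draws C(13,6) = 1716; favorable C(6,6) = 1; P = 1/1716; answer 1/1716
Part III: R2 = 1/1716; threaded value p + q = 1717; m = 25; T(2) = 2*(27) + 3*(25) = 129; iterating: T(2)=129, T(3)=339, T(4)=1065, T(5)=3147, T(6)=9489, T(7)=28419, T(8)=85305, T(9)=255867, T(10)=767649, T(11)=2302899, T(12)=6908745, T(13)=20726187, T(14)=62178609, T(15)=186535779, T(16)=559607385, T(17)=1678822107; answer 1678822107

1678822107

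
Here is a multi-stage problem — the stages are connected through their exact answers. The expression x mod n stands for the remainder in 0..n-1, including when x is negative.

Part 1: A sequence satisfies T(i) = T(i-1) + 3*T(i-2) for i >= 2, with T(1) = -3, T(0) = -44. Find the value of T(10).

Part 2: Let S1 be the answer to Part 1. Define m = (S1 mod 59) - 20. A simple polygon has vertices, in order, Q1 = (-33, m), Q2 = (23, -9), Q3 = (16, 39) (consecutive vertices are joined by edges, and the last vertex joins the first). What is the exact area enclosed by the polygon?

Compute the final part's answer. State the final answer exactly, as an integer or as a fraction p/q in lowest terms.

1274

Part 1: T(2) = 1*(-3) + 3*(-44) = -135; iterating: T(2)=-135, T(3)=-144, T(4)=-549, T(5)=-981, T(6)=-2628, T(7)=-5571, T(8)=-13455, T(9)=-30168, T(10)=-70533; answer -70533
Part 2: S1 = -70533; m = 11; cross terms: (-33*-9 - 23*11)=44, (23*39 - 16*-9)=1041, (16*11 - -33*39)=1463; twice the area = |2548| = 2548; area = 1274; answer 1274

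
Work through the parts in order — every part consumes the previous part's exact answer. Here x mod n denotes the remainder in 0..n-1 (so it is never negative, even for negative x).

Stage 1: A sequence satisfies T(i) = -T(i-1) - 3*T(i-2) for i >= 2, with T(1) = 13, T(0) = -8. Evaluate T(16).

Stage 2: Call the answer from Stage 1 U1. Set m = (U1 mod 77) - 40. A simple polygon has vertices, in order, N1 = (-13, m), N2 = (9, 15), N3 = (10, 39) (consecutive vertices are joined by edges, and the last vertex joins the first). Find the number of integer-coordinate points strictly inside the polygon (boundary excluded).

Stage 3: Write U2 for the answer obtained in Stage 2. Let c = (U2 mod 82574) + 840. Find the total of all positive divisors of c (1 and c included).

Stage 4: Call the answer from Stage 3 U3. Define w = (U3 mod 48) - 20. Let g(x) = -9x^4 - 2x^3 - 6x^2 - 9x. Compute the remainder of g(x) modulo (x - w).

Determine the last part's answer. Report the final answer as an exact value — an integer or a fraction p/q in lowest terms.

-599696

Stage 1: T(2) = -1*(13) - 3*(-8) = 11; iterating: T(2)=11, T(3)=-50, T(4)=17, T(5)=133, T(6)=-184, T(7)=-215, T(8)=767, T(9)=-122, T(10)=-2179, T(11)=2545, T(12)=3992, T(13)=-11627, T(14)=-349, T(15)=35230, T(16)=-34183; answer -34183
Stage 2: U1 = -34183; m = -35; cross terms: (-13*15 - 9*-35)=120, (9*39 - 10*15)=201, (10*-35 - -13*39)=157; twice the area = |478| = 478; area = 239; boundary points = 2 + 1 + 1 = 4; strictly interior points = area - boundary/2 + 1 = 238; answer 238
Stage 3: U2 = 238; c = 1078; 1078 = 2 * 7^2 * 11; sigma = (1 + 2) * (1 + 7 + 49) * (1 + 11) = 3 * 57 * 12 = 2052; answer 2052
Stage 4: U3 = 2052; w = 16; remainder = value at the root: -9*(16)^4 - 2*(16)^3 - 6*(16)^2 - 9*(16)^1 = (-589824) + (-8192) + (-1536) + (-144) = -599696; answer -599696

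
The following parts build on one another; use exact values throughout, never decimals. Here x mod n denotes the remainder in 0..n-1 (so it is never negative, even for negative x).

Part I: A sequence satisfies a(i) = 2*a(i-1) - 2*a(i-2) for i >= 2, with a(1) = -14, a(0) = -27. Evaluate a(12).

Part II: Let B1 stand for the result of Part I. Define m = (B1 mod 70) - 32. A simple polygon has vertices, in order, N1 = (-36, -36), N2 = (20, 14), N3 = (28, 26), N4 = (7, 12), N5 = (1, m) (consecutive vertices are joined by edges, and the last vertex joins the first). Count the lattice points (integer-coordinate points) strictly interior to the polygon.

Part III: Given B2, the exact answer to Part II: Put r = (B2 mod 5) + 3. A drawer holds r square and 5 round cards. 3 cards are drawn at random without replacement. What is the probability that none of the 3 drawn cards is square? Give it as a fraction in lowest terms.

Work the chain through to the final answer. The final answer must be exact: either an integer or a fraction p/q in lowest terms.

Part I: a(2) = 2*(-14) - 2*(-27) = 26; iterating: a(2)=26, a(3)=80, a(4)=108, a(5)=56, a(6)=-104, a(7)=-320, a(8)=-432, a(9)=-224, a(10)=416, a(11)=1280, a(12)=1728; answer 1728
Part II: B1 = 1728; m = 16; cross terms: (-36*14 - 20*-36)=216, (20*26 - 28*14)=128, (28*12 - 7*26)=154, (7*16 - 1*12)=100, (1*-36 - -36*16)=540; twice the area = |1138| = 1138; area = 569; boundary points = 2 + 4 + 7 + 2 + 1 = 16; strictly interior points = area - boundary/2 + 1 = 562; answer 562
Part III: B2 = 562; r = 5; total draws C(10,3) = 120; favorable C(5,3) = 10; P = 1/12; answer 1/12

1/12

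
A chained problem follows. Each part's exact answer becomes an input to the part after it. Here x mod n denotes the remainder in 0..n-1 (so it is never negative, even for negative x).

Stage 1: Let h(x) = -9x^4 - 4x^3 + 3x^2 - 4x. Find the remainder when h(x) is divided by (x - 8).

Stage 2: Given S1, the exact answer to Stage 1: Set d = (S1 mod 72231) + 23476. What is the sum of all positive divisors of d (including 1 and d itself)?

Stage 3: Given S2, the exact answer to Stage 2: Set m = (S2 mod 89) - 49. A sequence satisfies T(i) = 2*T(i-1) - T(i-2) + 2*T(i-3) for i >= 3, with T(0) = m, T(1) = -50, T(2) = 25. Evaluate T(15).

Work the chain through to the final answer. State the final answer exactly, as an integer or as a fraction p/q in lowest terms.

Stage 1: remainder = value at the root: -9*(8)^4 - 4*(8)^3 + 3*(8)^2 - 4*(8)^1 = (-36864) + (-2048) + (192) + (-32) = -38752; answer -38752
Stage 2: S1 = -38752; d = 56955; 56955 = 3 * 5 * 3797; sigma = (1 + 3) * (1 + 5) * (1 + 3797) = 4 * 6 * 3798 = 91152; answer 91152
Stage 3: S2 = 91152; m = -33; T(3) = 2*(25) - 1*(-50) + 2*(-33) = 34; iterating: T(3)=34, T(4)=-57, T(5)=-98, T(6)=-71, T(7)=-158, T(8)=-441, T(9)=-866, T(10)=-1607, T(11)=-3230, T(12)=-6585, T(13)=-13154, T(14)=-26183, T(15)=-52382; answer -52382

-52382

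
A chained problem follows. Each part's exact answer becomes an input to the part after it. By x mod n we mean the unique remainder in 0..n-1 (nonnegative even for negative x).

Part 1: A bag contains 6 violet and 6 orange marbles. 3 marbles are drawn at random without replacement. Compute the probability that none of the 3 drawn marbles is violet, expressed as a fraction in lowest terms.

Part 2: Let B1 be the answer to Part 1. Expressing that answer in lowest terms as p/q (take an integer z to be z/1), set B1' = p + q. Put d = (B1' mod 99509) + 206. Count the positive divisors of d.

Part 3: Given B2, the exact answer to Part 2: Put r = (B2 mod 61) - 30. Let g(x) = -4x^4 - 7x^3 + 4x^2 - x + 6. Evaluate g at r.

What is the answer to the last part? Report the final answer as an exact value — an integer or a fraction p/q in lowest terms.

-1702136

Part 1: total draws C(12,3) = 220; favorable C(6,3) = 20; P = 1/11; answer 1/11
Part 2: B1 = 1/11; threaded value p + q = 12; d = 218; 218 = 2 * 109; number of divisors = (1+1) * (1+1) = 4; answer 4
Part 3: B2 = 4; r = -26; -4*(-26)^4 - 7*(-26)^3 + 4*(-26)^2 - 1*(-26)^1 + 6 = (-1827904) + (123032) + (2704) + (26) + (6) = -1702136; answer -1702136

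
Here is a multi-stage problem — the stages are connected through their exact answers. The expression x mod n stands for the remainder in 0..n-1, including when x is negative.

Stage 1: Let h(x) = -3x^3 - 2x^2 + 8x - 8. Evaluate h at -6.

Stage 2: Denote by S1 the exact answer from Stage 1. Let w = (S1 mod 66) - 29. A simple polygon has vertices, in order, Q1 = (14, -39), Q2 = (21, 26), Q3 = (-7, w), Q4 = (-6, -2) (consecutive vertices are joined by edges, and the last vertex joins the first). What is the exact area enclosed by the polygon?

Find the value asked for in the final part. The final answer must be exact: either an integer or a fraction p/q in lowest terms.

Stage 1: -3*(-6)^3 - 2*(-6)^2 + 8*(-6)^1 - 8 = (648) + (-72) + (-48) + (-8) = 520; answer 520
Stage 2: S1 = 520; w = 29; cross terms: (14*26 - 21*-39)=1183, (21*29 - -7*26)=791, (-7*-2 - -6*29)=188, (-6*-39 - 14*-2)=262; twice the area = |2424| = 2424; area = 1212; answer 1212

1212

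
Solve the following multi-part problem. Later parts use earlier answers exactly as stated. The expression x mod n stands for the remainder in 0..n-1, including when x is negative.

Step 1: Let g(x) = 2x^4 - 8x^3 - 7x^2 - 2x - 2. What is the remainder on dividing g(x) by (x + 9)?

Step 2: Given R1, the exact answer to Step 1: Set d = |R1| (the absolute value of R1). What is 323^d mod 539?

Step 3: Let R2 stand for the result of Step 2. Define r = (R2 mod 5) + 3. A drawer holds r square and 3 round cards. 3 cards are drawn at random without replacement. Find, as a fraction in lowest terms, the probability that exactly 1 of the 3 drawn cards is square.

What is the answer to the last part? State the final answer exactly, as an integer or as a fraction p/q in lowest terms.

Step 1: remainder = value at the root: 2*(-9)^4 - 8*(-9)^3 - 7*(-9)^2 - 2*(-9)^1 - 2 = (13122) + (5832) + (-567) + (18) + (-2) = 18403; answer 18403
Step 2: R1 = 18403; d = 18403; squarings mod 539: 323^1=323, 323^2=302, 323^4=113, 323^8=372, 323^16=400, 323^32=456, 323^64=421, 323^128=449, 323^256=15, 323^512=225, 323^1024=498, 323^2048=64, 323^4096=323, 323^8192=302, 323^16384=113; 323^18403 = 323^1 * 323^2 * 323^32 * 323^64 * 323^128 * 323^256 * 323^512 * 323^1024 * 323^16384 = 295 (mod 539); answer 295
Step 3: R2 = 295; r = 3; total draws C(6,3) = 20; favorable C(3,1)*C(3,2) = 9; P = 9/20; answer 9/20

9/20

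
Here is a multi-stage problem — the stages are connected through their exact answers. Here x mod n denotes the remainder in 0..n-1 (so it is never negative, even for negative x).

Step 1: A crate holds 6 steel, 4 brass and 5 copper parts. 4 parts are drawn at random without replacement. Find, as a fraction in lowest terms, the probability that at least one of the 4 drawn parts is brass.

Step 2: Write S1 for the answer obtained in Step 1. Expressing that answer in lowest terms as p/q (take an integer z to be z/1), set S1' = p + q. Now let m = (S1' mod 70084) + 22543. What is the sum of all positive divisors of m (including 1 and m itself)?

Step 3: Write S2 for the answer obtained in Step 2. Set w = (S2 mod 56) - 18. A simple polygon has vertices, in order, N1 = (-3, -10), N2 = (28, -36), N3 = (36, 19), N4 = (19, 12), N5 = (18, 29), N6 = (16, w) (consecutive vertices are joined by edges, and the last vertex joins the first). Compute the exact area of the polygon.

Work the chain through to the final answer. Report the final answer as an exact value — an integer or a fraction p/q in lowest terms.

Step 1: total draws C(15,4) = 1365; complement C(11,4) = 330; favorable 1365 - 330 = 1035; P = 69/91; answer 69/91
Step 2: S1 = 69/91; threaded value p + q = 160; m = 22703; 22703 = 73 * 311; sigma = (1 + 73) * (1 + 311) = 74 * 312 = 23088; answer 23088
Step 3: S2 = 23088; w = -2; cross terms: (-3*-36 - 28*-10)=388, (28*19 - 36*-36)=1828, (36*12 - 19*19)=71, (19*29 - 18*12)=335, (18*-2 - 16*29)=-500, (16*-10 - -3*-2)=-166; twice the area = |1956| = 1956; area = 978; answer 978

978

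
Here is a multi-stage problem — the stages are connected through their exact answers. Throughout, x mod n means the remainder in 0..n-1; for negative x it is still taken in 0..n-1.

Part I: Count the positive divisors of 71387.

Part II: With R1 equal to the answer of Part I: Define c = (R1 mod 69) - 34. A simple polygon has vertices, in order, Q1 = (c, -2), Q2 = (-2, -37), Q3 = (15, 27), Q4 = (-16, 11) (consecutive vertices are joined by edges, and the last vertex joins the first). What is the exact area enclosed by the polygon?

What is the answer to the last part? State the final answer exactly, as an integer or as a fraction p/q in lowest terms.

Part I: 71387 is prime, so its only divisors are 1 and 71387; count = 2; answer 2
Part II: R1 = 2; c = -32; cross terms: (-32*-37 - -2*-2)=1180, (-2*27 - 15*-37)=501, (15*11 - -16*27)=597, (-16*-2 - -32*11)=384; twice the area = |2662| = 2662; area = 1331; answer 1331

1331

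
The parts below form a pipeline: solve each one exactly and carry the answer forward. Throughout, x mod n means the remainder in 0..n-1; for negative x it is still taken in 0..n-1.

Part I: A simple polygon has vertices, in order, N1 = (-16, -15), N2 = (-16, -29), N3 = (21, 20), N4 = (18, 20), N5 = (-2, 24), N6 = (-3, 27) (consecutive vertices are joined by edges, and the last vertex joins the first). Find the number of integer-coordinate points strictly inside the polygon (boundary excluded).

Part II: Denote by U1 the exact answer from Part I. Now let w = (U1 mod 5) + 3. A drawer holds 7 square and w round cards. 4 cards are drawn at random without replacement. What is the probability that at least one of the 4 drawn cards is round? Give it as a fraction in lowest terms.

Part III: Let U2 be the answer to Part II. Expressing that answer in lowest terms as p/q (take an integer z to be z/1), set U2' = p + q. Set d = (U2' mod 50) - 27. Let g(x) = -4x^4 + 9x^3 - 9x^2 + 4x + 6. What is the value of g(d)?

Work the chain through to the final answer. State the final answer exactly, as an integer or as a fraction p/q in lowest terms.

Part I: cross terms: (-16*-29 - -16*-15)=224, (-16*20 - 21*-29)=289, (21*20 - 18*20)=60, (18*24 - -2*20)=472, (-2*27 - -3*24)=18, (-3*-15 - -16*27)=477; twice the area = |1540| = 1540; area = 770; boundary points = 14 + 1 + 3 + 4 + 1 + 1 = 24; strictly interior points = area - boundary/2 + 1 = 759; answer 759
Part II: U1 = 759; w = 7; total draws C(14,4) = 1001; complement C(7,4) = 35; favorable 1001 - 35 = 966; P = 138/143; answer 138/143
Part III: U2 = 138/143; threaded value p + q = 281; d = 4; -4*(4)^4 + 9*(4)^3 - 9*(4)^2 + 4*(4)^1 + 6 = (-1024) + (576) + (-144) + (16) + (6) = -570; answer -570

-570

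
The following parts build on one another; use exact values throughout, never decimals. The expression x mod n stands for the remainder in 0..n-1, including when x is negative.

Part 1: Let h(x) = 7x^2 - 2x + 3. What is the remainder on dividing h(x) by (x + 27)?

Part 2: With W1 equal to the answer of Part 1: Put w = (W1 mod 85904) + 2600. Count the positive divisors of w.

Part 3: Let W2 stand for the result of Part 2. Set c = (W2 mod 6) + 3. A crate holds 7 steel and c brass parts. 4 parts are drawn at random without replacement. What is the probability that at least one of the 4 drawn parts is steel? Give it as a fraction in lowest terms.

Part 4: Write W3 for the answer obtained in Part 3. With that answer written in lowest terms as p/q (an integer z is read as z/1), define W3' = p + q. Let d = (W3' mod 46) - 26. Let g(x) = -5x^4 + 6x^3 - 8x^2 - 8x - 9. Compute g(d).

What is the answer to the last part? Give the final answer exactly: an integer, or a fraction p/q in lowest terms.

Part 1: remainder = value at the root: 7*(-27)^2 - 2*(-27)^1 + 3 = (5103) + (54) + (3) = 5160; answer 5160
Part 2: W1 = 5160; w = 7760; 7760 = 2^4 * 5 * 97; number of divisors = (4+1) * (1+1) * (1+1) = 20; answer 20
Part 3: W2 = 20; c = 5; total draws C(12,4) = 495; complement C(5,4) = 5; favorable 495 - 5 = 490; P = 98/99; answer 98/99
Part 4: W3 = 98/99; threaded value p + q = 197; d = -13; -5*(-13)^4 + 6*(-13)^3 - 8*(-13)^2 - 8*(-13)^1 - 9 = (-142805) + (-13182) + (-1352) + (104) + (-9) = -157244; answer -157244

-157244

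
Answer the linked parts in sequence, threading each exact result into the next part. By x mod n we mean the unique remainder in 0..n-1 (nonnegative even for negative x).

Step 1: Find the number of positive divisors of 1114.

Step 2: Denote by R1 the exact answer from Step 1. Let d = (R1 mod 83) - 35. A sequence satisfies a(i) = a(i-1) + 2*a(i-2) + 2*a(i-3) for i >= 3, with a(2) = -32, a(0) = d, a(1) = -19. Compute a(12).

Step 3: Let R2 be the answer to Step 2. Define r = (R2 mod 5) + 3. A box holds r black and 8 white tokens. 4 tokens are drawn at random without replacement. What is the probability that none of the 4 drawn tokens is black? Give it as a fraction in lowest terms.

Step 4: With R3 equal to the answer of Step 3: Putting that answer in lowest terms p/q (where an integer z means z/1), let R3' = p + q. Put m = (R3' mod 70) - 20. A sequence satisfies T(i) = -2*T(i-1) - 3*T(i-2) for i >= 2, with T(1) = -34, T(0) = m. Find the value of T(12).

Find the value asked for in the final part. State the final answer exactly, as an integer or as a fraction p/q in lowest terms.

Step 1: 1114 = 2 * 557; number of divisors = (1+1) * (1+1) = 4; answer 4
Step 2: R1 = 4; d = -31; a(3) = 1*(-32) + 2*(-19) + 2*(-31) = -132; iterating: a(3)=-132, a(4)=-234, a(5)=-562, a(6)=-1294, a(7)=-2886, a(8)=-6598, a(9)=-14958, a(10)=-33926, a(11)=-77038, a(12)=-174806; answer -174806
Step 3: R2 = -174806; r = 7; total draws C(15,4) = 1365; favorable C(8,4) = 70; P = 2/39; answer 2/39
Step 4: R3 = 2/39; threaded value p + q = 41; m = 21; T(2) = -2*(-34) - 3*(21) = 5; iterating: T(2)=5, T(3)=92, T(4)=-199, T(5)=122, T(6)=353, T(7)=-1072, T(8)=1085, T(9)=1046, T(10)=-5347, T(11)=7556, T(12)=929; answer 929

929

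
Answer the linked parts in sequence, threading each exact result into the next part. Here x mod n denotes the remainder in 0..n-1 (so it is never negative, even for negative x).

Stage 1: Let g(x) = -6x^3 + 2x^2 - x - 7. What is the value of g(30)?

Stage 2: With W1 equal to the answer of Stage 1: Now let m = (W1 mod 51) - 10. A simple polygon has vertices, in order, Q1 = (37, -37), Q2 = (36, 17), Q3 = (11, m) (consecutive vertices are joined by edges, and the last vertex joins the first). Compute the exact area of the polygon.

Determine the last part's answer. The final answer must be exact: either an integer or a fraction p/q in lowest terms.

Stage 1: -6*(30)^3 + 2*(30)^2 - 1*(30)^1 - 7 = (-162000) + (1800) + (-30) + (-7) = -160237; answer -160237
Stage 2: W1 = -160237; m = -5; cross terms: (37*17 - 36*-37)=1961, (36*-5 - 11*17)=-367, (11*-37 - 37*-5)=-222; twice the area = |1372| = 1372; area = 686; answer 686

686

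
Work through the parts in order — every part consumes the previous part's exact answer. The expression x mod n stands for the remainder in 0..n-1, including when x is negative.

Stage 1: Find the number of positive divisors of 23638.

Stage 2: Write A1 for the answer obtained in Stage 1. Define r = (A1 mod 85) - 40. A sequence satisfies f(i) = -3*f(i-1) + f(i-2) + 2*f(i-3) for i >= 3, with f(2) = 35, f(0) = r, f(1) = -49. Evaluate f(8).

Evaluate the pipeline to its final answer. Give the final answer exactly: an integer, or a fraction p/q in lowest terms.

57555

Stage 1: 23638 = 2 * 53 * 223; number of divisors = (1+1) * (1+1) * (1+1) = 8; answer 8
Stage 2: A1 = 8; r = -32; f(3) = -3*(35) + 1*(-49) + 2*(-32) = -218; iterating: f(3)=-218, f(4)=591, f(5)=-1921, f(6)=5918, f(7)=-18493, f(8)=57555; answer 57555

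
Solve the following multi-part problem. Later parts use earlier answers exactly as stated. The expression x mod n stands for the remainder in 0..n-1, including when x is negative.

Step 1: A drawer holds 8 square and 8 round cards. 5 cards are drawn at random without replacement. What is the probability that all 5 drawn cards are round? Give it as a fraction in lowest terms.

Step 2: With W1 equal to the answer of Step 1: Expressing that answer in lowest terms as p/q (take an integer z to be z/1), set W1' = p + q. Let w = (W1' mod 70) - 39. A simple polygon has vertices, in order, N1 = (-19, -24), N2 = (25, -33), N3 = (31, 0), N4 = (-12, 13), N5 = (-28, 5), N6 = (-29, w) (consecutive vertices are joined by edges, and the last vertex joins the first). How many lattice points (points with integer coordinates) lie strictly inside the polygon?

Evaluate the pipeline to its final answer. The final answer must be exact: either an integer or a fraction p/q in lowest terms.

2027

Step 1: total draws C(16,5) = 4368; favorable C(8,5) = 56; P = 1/78; answer 1/78
Step 2: W1 = 1/78; threaded value p + q = 79; w = -30; cross terms: (-19*-33 - 25*-24)=1227, (25*0 - 31*-33)=1023, (31*13 - -12*0)=403, (-12*5 - -28*13)=304, (-28*-30 - -29*5)=985, (-29*-24 - -19*-30)=126; twice the area = |4068| = 4068; area = 2034; boundary points = 1 + 3 + 1 + 8 + 1 + 2 = 16; strictly interior points = area - boundary/2 + 1 = 2027; answer 2027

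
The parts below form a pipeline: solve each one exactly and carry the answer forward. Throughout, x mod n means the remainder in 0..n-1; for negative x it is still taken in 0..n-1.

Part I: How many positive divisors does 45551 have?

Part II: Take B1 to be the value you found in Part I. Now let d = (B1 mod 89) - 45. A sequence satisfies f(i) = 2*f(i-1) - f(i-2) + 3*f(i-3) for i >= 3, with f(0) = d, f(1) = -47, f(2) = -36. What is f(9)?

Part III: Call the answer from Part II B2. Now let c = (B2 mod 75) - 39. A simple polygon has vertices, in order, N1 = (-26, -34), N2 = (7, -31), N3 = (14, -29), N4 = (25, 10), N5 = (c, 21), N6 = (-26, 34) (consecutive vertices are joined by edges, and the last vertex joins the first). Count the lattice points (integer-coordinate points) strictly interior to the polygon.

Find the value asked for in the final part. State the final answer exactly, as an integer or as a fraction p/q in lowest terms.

2261

Part I: 45551 = 11 * 41 * 101; number of divisors = (1+1) * (1+1) * (1+1) = 8; answer 8
Part II: B1 = 8; d = -37; f(3) = 2*(-36) - 1*(-47) + 3*(-37) = -136; iterating: f(3)=-136, f(4)=-377, f(5)=-726, f(6)=-1483, f(7)=-3371, f(8)=-7437, f(9)=-15952; answer -15952
Part III: B2 = -15952; c = -16; cross terms: (-26*-31 - 7*-34)=1044, (7*-29 - 14*-31)=231, (14*10 - 25*-29)=865, (25*21 - -16*10)=685, (-16*34 - -26*21)=2, (-26*-34 - -26*34)=1768; twice the area = |4595| = 4595; area = 4595/2; boundary points = 3 + 1 + 1 + 1 + 1 + 68 = 75; strictly interior points = area - boundary/2 + 1 = 2261; answer 2261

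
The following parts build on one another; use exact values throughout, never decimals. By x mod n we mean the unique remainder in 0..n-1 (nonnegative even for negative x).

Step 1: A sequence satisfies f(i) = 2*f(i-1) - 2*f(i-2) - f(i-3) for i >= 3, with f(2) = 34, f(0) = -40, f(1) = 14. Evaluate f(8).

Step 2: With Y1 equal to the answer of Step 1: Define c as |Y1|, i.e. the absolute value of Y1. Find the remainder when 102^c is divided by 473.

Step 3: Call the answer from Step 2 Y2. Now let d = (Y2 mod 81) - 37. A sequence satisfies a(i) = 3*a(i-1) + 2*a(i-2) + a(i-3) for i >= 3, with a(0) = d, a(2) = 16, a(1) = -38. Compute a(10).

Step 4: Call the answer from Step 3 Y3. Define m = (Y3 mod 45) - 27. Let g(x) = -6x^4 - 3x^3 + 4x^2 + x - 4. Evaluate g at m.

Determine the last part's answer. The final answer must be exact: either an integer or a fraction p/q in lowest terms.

Step 1: f(3) = 2*(34) - 2*(14) - 1*(-40) = 80; iterating: f(3)=80, f(4)=78, f(5)=-38, f(6)=-312, f(7)=-626, f(8)=-590; answer -590
Step 2: Y1 = -590; c = 590; squarings mod 473: 102^1=102, 102^2=471, 102^4=4, 102^8=16, 102^16=256, 102^32=262, 102^64=59, 102^128=170, 102^256=47, 102^512=317; 102^590 = 102^2 * 102^4 * 102^8 * 102^64 * 102^512 = 342 (mod 473); answer 342
Step 3: Y2 = 342; d = -19; a(3) = 3*(16) + 2*(-38) + 1*(-19) = -47; iterating: a(3)=-47, a(4)=-147, a(5)=-519, a(6)=-1898, a(7)=-6879, a(8)=-24952, a(9)=-90512, a(10)=-328319; answer -328319
Step 4: Y3 = -328319; m = -26; -6*(-26)^4 - 3*(-26)^3 + 4*(-26)^2 + 1*(-26)^1 - 4 = (-2741856) + (52728) + (2704) + (-26) + (-4) = -2686454; answer -2686454

-2686454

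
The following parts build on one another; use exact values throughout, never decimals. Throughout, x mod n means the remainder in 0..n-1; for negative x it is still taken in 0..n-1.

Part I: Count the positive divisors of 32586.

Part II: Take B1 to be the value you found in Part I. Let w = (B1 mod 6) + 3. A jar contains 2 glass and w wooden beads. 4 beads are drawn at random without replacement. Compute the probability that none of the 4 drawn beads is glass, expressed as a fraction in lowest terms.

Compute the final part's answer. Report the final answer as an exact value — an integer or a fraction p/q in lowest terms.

Part I: 32586 = 2 * 3 * 5431; number of divisors = (1+1) * (1+1) * (1+1) = 8; answer 8
Part II: B1 = 8; w = 5; total draws C(7,4) = 35; favorable C(5,4) = 5; P = 1/7; answer 1/7

1/7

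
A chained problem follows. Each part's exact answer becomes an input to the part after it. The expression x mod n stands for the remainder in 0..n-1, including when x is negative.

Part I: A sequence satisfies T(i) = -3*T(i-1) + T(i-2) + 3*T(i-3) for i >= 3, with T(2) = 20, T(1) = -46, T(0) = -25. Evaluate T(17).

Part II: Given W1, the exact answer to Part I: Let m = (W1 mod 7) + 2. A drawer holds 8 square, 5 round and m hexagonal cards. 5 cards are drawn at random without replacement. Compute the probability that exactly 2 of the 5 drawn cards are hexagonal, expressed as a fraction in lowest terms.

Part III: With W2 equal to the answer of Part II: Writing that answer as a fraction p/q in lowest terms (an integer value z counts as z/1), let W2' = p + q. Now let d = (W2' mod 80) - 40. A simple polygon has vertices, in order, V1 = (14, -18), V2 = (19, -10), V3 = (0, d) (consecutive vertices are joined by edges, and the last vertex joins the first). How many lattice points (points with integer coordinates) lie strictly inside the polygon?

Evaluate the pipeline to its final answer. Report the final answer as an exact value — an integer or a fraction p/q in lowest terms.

33

Part I: T(3) = -3*(20) + 1*(-46) + 3*(-25) = -181; iterating: T(3)=-181, T(4)=425, T(5)=-1396, T(6)=4070, T(7)=-12331, T(8)=36875, T(9)=-110746, T(10)=332120, T(11)=-996481, T(12)=2989325, T(13)=-8968096, T(14)=26904170, T(15)=-80712631, T(16)=242137775, T(17)=-726413446; answer -726413446
Part II: W1 = -726413446; m = 6; total draws C(19,5) = 11628; favorable C(6,2)*C(13,3) = 4290; P = 715/1938; answer 715/1938
Part III: W2 = 715/1938; threaded value p + q = 2653; d = -27; cross terms: (14*-10 - 19*-18)=202, (19*-27 - 0*-10)=-513, (0*-18 - 14*-27)=378; twice the area = |67| = 67; area = 67/2; boundary points = 1 + 1 + 1 = 3; strictly interior points = area - boundary/2 + 1 = 33; answer 33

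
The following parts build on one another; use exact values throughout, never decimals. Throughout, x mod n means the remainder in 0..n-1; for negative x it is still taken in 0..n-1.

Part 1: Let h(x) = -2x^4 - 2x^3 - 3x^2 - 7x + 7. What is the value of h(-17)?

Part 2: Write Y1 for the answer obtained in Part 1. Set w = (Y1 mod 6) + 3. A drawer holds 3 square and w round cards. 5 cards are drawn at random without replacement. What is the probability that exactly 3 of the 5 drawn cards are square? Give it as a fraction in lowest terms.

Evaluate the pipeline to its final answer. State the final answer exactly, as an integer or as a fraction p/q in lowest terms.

Part 1: -2*(-17)^4 - 2*(-17)^3 - 3*(-17)^2 - 7*(-17)^1 + 7 = (-167042) + (9826) + (-867) + (119) + (7) = -157957; answer -157957
Part 2: Y1 = -157957; w = 8; total draws C(11,5) = 462; favorable C(3,3)*C(8,2) = 28; P = 2/33; answer 2/33

2/33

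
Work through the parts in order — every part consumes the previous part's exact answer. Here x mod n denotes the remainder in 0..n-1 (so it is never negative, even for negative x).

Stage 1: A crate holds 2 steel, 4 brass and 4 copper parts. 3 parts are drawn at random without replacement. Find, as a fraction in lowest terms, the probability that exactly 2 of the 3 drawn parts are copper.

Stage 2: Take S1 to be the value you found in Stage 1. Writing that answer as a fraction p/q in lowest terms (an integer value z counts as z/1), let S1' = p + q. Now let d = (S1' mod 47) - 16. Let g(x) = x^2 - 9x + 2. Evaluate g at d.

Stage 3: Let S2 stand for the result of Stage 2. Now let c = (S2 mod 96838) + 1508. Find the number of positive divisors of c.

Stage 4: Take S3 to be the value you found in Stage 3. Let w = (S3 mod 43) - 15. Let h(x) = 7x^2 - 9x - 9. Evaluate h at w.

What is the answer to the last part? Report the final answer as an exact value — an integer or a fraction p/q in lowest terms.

Stage 1: total draws C(10,3) = 120; favorable C(4,2)*C(6,1) = 36; P = 3/10; answer 3/10
Stage 2: S1 = 3/10; threaded value p + q = 13; d = -3; 1*(-3)^2 - 9*(-3)^1 + 2 = (9) + (27) + (2) = 38; answer 38
Stage 3: S2 = 38; c = 1546; 1546 = 2 * 773; number of divisors = (1+1) * (1+1) = 4; answer 4
Stage 4: S3 = 4; w = -11; 7*(-11)^2 - 9*(-11)^1 - 9 = (847) + (99) + (-9) = 937; answer 937

937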